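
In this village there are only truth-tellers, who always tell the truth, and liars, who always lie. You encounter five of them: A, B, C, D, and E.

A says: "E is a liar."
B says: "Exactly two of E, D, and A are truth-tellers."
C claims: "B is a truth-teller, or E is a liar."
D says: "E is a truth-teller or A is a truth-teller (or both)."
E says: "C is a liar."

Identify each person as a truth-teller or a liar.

A: truth-teller, B: truth-teller, C: truth-teller, D: truth-teller, E: liar

Consider A. Suppose A is a liar.
Then no assignment of the remaining roles makes every statement match its speaker's type — contradiction.
So A is a truth-teller.
With that fixed, D's statement is true, so D is a truth-teller.
Consider B. Suppose B is a liar.
Then no assignment of the remaining roles makes every statement match its speaker's type — contradiction.
So B is a truth-teller.
With that fixed, C's statement is true, so C is a truth-teller.
With that fixed, E's statement is false, so E is a liar.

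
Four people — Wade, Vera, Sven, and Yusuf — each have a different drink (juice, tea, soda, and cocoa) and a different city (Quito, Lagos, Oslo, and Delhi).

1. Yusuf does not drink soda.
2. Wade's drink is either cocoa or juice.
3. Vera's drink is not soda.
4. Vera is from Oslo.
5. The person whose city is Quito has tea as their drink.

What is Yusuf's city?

Quito

With clues 1–4, Oslo is impossible for Yusuf's city.
With clues 1–5, Delhi and Lagos are impossible for Yusuf's city.
That leaves Quito.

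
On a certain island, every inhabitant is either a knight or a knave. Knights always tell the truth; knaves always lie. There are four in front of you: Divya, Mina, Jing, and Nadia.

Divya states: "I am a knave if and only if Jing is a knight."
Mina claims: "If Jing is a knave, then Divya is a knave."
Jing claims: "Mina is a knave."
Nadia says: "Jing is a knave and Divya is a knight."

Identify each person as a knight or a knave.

Divya: knave, Mina: knight, Jing: knave, Nadia: knave

Consider Divya. Suppose Divya is a knight.
Then no assignment of the remaining roles makes every statement match its speaker's type — contradiction.
So Divya is a knave.
With that fixed, Mina's statement is true, so Mina is a knight.
With that fixed, Jing's statement is false, so Jing is a knave.
With that fixed, Nadia's statement is false, so Nadia is a knave.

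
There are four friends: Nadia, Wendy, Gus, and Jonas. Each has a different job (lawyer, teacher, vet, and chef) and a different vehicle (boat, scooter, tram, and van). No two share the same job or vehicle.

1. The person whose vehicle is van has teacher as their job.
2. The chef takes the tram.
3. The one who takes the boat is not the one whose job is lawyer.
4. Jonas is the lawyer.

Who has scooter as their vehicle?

With clues 1–4, Gus, Nadia, and Wendy are impossible for the one with vehicle scooter.
That leaves Jonas.

Jonas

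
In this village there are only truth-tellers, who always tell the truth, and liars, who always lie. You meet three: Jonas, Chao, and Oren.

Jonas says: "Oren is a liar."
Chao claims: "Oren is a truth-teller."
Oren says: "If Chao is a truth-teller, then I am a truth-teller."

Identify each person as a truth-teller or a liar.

Jonas: liar, Chao: truth-teller, Oren: truth-teller

Consider Jonas. Suppose Jonas is a truth-teller.
Then no assignment of the remaining roles makes every statement match its speaker's type — contradiction.
So Jonas is a liar.
Consider Chao. Suppose Chao is a liar.
Then no assignment of the remaining roles makes every statement match its speaker's type — contradiction.
So Chao is a truth-teller.
Consider Oren. Suppose Oren is a liar.
Then Jonas's statement comes out true, contradicting Jonas being a liar.
So Oren is a truth-teller.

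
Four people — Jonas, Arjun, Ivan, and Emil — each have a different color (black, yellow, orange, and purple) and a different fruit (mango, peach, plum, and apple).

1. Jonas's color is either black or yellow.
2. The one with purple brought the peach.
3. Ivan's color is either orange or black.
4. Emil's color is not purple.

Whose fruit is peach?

With clues 1–2, Jonas is impossible for the one with fruit peach.
With clues 1–3, Ivan is impossible for the one with fruit peach.
With clues 1–4, Emil is impossible for the one with fruit peach.
That leaves Arjun.

Arjun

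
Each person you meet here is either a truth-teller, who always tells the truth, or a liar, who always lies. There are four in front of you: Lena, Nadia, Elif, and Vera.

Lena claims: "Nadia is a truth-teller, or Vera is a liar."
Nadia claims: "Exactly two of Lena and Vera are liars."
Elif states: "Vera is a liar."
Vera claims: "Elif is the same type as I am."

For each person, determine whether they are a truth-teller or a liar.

Lena: truth-teller, Nadia: liar, Elif: truth-teller, Vera: liar

Consider Lena. Suppose Lena is a liar.
Then no assignment of the remaining roles makes every statement match its speaker's type — contradiction.
So Lena is a truth-teller.
With that fixed, Nadia's statement is false, so Nadia is a liar.
Consider Elif. Suppose Elif is a liar.
Then whichever role Vera has, Vera's statement has the wrong truth value — contradiction.
So Elif is a truth-teller.
Consider Vera. Suppose Vera is a truth-teller.
Then Lena's statement comes out false, contradicting Lena being a truth-teller.
So Vera is a liar.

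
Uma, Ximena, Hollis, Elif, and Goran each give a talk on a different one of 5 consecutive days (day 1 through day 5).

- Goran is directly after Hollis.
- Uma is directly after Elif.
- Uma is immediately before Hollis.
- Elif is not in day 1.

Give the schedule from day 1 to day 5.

From clue 1: Hollis is in {1,2,3,4}.
From clues 1–2: Ximena is in {1,3,5}.
From clues 1–3: Uma is in {2,3}.
From clues 1–4: Ximena → day 1, Elif → day 2, Uma → day 3, Hollis → day 4, Goran → day 5.

Ximena, Elif, Uma, Hollis, Goran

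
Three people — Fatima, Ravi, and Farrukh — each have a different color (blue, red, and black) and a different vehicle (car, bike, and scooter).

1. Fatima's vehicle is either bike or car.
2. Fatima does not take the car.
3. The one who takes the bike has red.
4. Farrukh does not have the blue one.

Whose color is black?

With clues 1–3, Fatima is impossible for the one with color black.
With clues 1–4, Ravi is impossible for the one with color black.
That leaves Farrukh.

Farrukh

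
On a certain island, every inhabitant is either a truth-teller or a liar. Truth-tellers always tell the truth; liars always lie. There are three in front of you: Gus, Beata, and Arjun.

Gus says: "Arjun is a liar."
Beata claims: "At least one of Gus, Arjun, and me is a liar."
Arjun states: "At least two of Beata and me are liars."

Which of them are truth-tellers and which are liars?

Gus: truth-teller, Beata: truth-teller, Arjun: liar

Consider Gus. Suppose Gus is a liar.
Then no assignment of the remaining roles makes every statement match its speaker's type — contradiction.
So Gus is a truth-teller.
Consider Beata. Suppose Beata is a liar.
Then Beata's own statement would have to be false, but it can't be — contradiction.
So Beata is a truth-teller.
With that fixed, Arjun's statement is false, so Arjun is a liar.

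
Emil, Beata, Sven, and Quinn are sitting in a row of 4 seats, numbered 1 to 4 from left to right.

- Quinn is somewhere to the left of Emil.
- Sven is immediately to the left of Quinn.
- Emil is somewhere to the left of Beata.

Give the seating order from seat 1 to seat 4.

From clue 1: Emil is in {2,3,4}.
From clues 1–2: Emil is in {3,4}.
From clues 1–3: Sven → seat 1, Quinn → seat 2, Emil → seat 3, Beata → seat 4.

Sven, Quinn, Emil, Beata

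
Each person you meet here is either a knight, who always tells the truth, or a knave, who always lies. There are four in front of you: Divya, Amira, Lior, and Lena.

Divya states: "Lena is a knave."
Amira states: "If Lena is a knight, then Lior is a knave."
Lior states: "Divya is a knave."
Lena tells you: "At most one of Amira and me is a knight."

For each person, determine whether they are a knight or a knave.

Consider Divya. Suppose Divya is a knight.
Then no assignment of the remaining roles makes every statement match its speaker's type — contradiction.
So Divya is a knave.
With that fixed, Lior's statement is true, so Lior is a knight.
Consider Amira. Suppose Amira is a knight.
Then whichever role Lena has, Lena's statement has the wrong truth value — contradiction.
So Amira is a knave.
With that fixed, Lena's statement is true, so Lena is a knight.

Divya: knave, Amira: knave, Lior: knight, Lena: knight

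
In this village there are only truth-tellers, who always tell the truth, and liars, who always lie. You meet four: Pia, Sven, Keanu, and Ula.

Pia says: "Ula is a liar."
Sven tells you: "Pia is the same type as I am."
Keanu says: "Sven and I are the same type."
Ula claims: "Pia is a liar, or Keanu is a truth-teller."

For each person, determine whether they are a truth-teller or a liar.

Consider Pia. Suppose Pia is a liar.
Then whichever role Sven has, Sven's statement has the wrong truth value — contradiction.
So Pia is a truth-teller.
Consider Sven. Suppose Sven is a liar.
Then whichever role Keanu has, Keanu's statement has the wrong truth value — contradiction.
So Sven is a truth-teller.
Consider Keanu. Suppose Keanu is a truth-teller.
Then no assignment of the remaining roles makes every statement match its speaker's type — contradiction.
So Keanu is a liar.
With that fixed, Ula's statement is false, so Ula is a liar.

Pia: truth-teller, Sven: truth-teller, Keanu: liar, Ula: liar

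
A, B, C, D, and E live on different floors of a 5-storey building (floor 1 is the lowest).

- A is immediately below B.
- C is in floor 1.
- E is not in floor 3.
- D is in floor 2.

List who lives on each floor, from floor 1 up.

C, D, A, B, E

From clue 1: A is in {1,2,3,4}.
From clues 1–2: C → floor 1.
From clues 1–3: A is in {2,3,4}.
From clues 1–4: D → floor 2, A → floor 3, B → floor 4, E → floor 5.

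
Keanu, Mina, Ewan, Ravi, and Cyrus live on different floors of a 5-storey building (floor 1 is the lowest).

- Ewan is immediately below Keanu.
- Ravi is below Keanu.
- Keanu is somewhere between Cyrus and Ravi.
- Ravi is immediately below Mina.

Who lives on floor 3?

Ewan

With clues 1–3, Cyrus, Mina, and Ravi are ruled out for floor 3.
With clues 1–4, Keanu is ruled out for floor 3.
So floor 3 is Ewan.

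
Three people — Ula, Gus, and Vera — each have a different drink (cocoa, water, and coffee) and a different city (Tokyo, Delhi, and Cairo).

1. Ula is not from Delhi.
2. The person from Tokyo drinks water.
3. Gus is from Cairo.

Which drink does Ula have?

water

With clues 1–3, cocoa and coffee are impossible for Ula's drink.
That leaves water.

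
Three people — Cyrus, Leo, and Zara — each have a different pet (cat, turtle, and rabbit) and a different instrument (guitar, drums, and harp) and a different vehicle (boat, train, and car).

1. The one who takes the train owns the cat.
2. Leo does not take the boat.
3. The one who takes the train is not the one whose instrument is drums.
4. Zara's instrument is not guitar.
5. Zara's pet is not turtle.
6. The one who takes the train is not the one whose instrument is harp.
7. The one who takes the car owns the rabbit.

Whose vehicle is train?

With clues 1–6, Zara is impossible for the one with vehicle train.
With clues 1–7, Cyrus is impossible for the one with vehicle train.
That leaves Leo.

Leo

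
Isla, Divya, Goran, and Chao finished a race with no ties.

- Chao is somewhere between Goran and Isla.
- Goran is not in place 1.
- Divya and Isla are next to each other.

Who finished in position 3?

Chao

With clues 1–2, Isla is ruled out for place 3.
With clues 1–3, Divya and Goran are ruled out for place 3.
So place 3 is Chao.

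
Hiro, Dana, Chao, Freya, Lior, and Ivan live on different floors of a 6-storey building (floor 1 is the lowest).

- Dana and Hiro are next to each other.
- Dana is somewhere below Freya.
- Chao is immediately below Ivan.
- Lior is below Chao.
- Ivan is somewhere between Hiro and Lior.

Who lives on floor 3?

Ivan

With clues 1–4, Chao is ruled out for floor 3.
With clues 1–5, Dana, Freya, Hiro, and Lior are ruled out for floor 3.
So floor 3 is Ivan.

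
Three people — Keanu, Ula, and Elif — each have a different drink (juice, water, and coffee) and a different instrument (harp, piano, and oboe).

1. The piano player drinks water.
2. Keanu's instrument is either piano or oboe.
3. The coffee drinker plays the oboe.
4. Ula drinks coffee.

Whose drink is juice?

Elif

With clues 1–3, Keanu is impossible for the one with drink juice.
With clues 1–4, Ula is impossible for the one with drink juice.
That leaves Elif.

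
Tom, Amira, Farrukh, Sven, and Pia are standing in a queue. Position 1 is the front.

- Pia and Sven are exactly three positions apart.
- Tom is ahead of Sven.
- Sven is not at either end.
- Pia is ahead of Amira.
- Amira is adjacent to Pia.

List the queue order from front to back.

Pia, Amira, Tom, Sven, Farrukh

From clue 1: Sven is in {1,2,4,5}.
From clues 1–2: Sven is in {2,4,5}.
From clues 1–3: Sven is in {2,4}.
From clues 1–4: Pia → position 1, Sven → position 4.
From clues 1–5: Amira → position 2, Tom → position 3, Farrukh → position 5.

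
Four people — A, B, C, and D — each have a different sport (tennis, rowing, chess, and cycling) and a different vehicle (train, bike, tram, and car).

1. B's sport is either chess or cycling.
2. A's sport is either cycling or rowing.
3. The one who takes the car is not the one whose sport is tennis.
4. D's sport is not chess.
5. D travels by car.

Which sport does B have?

chess

Clue 1 rules out rowing and tennis for B's sport.
With clues 1–5, cycling is impossible for B's sport.
That leaves chess.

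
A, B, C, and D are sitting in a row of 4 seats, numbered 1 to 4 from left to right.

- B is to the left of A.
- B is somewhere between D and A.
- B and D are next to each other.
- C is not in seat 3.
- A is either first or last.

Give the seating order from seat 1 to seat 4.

From clue 1: A is in {2,3,4}.
From clues 1–2: A is in {3,4}.
From clues 1–5: C → seat 1, D → seat 2, B → seat 3, A → seat 4.

C, D, B, A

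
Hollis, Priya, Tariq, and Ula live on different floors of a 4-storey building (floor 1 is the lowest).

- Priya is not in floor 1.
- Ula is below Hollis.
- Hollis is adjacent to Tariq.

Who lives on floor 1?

With clue 1, Priya is ruled out for floor 1.
With clues 1–2, Hollis is ruled out for floor 1.
With clues 1–3, Tariq is ruled out for floor 1.
So floor 1 is Ula.

Ula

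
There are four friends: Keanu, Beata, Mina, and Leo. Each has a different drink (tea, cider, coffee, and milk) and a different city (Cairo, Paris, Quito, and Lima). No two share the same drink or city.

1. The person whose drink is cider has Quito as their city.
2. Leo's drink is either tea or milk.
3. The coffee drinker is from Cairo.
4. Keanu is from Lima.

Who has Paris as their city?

With clues 1–4, Beata, Keanu, and Mina are impossible for the one with city Paris.
That leaves Leo.

Leo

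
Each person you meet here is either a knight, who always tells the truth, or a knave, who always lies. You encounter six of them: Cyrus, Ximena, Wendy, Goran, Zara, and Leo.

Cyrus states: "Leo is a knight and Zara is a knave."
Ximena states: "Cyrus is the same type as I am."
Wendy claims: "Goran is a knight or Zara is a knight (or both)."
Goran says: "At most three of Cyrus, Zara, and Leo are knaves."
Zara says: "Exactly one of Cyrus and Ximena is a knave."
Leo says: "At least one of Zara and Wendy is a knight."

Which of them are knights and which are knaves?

Cyrus: knight, Ximena: knight, Wendy: knight, Goran: knight, Zara: knave, Leo: knight

Regardless of anyone's role, Goran's statement is true, so Goran is a knight.
With that fixed, Wendy's statement is true, so Wendy is a knight.
With that fixed, Leo's statement is true, so Leo is a knight.
Consider Cyrus. Suppose Cyrus is a knave.
Then whichever role Ximena has, Ximena's statement has the wrong truth value — contradiction.
So Cyrus is a knight.
Consider Ximena. Suppose Ximena is a knave.
Then no assignment of the remaining roles makes every statement match its speaker's type — contradiction.
So Ximena is a knight.
With that fixed, Zara's statement is false, so Zara is a knave.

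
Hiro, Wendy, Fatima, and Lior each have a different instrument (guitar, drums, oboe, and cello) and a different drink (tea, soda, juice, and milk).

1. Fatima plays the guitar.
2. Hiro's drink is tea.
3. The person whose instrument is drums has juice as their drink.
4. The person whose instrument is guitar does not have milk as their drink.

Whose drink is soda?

Fatima

With clues 1–2, Hiro is impossible for the one with drink soda.
With clues 1–4, Lior and Wendy are impossible for the one with drink soda.
That leaves Fatima.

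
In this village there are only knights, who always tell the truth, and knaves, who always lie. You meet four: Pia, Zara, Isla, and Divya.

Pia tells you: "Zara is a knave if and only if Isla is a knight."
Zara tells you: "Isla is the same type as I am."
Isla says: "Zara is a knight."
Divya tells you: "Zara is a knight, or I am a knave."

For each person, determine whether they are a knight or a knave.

Pia: knave, Zara: knight, Isla: knight, Divya: knight

Consider Pia. Suppose Pia is a knight.
Then no assignment of the remaining roles makes every statement match its speaker's type — contradiction.
So Pia is a knave.
Consider Zara. Suppose Zara is a knave.
Then whichever role Divya has, Divya's statement has the wrong truth value — contradiction.
So Zara is a knight.
With that fixed, Isla's statement is true, so Isla is a knight.
With that fixed, Divya's statement is true, so Divya is a knight.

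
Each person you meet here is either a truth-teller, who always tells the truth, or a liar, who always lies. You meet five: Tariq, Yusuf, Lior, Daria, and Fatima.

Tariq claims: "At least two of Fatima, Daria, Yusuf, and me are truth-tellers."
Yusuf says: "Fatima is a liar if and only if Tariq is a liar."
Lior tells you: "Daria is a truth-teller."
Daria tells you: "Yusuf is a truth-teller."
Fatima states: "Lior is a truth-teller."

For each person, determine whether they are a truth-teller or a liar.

Consider Tariq. Suppose Tariq is a liar.
Then no assignment of the remaining roles makes every statement match its speaker's type — contradiction.
So Tariq is a truth-teller.
Consider Yusuf. Suppose Yusuf is a liar.
Then no assignment of the remaining roles makes every statement match its speaker's type — contradiction.
So Yusuf is a truth-teller.
With that fixed, Daria's statement is true, so Daria is a truth-teller.
With that fixed, Lior's statement is true, so Lior is a truth-teller.
With that fixed, Fatima's statement is true, so Fatima is a truth-teller.

Tariq: truth-teller, Yusuf: truth-teller, Lior: truth-teller, Daria: truth-teller, Fatima: truth-teller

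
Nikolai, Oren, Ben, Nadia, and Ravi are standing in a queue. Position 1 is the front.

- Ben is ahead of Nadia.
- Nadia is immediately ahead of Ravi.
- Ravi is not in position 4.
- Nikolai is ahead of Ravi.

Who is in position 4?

Nadia

With clues 1–2, Ben is ruled out for position 4.
With clues 1–3, Ravi is ruled out for position 4.
With clues 1–4, Nikolai and Oren are ruled out for position 4.
So position 4 is Nadia.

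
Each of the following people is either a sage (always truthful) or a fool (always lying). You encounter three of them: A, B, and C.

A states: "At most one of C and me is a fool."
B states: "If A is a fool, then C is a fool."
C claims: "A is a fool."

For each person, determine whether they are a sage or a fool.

A: sage, B: sage, C: fool

Consider A. Suppose A is a fool.
Then no assignment of the remaining roles makes every statement match its speaker's type — contradiction.
So A is a sage.
With that fixed, B's statement is true, so B is a sage.
With that fixed, C's statement is false, so C is a fool.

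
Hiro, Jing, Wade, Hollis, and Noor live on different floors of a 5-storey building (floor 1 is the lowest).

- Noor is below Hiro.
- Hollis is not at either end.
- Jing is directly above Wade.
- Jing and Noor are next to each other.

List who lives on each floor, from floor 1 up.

Wade, Jing, Noor, Hollis, Hiro

From clue 1: Hiro is in {2,3,4,5}.
From clues 1–2: Hollis is in {2,3,4}.
From clues 1–3: Hiro is in {2,3,5}.
From clues 1–4: Wade → floor 1, Jing → floor 2, Noor → floor 3, Hollis → floor 4, Hiro → floor 5.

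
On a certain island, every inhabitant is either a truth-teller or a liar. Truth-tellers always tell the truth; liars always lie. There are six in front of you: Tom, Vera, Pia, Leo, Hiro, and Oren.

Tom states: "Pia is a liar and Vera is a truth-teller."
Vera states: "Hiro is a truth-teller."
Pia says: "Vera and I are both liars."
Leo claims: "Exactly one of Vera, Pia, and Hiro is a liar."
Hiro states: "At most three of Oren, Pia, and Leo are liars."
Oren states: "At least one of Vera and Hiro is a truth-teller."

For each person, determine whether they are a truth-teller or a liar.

Tom: truth-teller, Vera: truth-teller, Pia: liar, Leo: truth-teller, Hiro: truth-teller, Oren: truth-teller

Regardless of anyone's role, Hiro's statement is true, so Hiro is a truth-teller.
With that fixed, Oren's statement is true, so Oren is a truth-teller.
With that fixed, Vera's statement is true, so Vera is a truth-teller.
With that fixed, Pia's statement is false, so Pia is a liar.
With that fixed, Leo's statement is true, so Leo is a truth-teller.
With that fixed, Tom's statement is true, so Tom is a truth-teller.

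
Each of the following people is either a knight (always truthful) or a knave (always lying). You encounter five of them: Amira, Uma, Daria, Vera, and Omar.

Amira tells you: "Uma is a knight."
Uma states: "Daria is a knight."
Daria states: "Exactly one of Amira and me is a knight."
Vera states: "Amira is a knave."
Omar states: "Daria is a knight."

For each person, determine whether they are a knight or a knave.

Amira: knave, Uma: knave, Daria: knave, Vera: knight, Omar: knave

Consider Amira. Suppose Amira is a knight.
Then whichever role Daria has, Daria's statement has the wrong truth value — contradiction.
So Amira is a knave.
With that fixed, Vera's statement is true, so Vera is a knight.
Consider Uma. Suppose Uma is a knight.
Then Amira's statement comes out true, contradicting Amira being a knave.
So Uma is a knave.
Consider Daria. Suppose Daria is a knight.
Then Uma's statement comes out true, contradicting Uma being a knave.
So Daria is a knave.
With that fixed, Omar's statement is false, so Omar is a knave.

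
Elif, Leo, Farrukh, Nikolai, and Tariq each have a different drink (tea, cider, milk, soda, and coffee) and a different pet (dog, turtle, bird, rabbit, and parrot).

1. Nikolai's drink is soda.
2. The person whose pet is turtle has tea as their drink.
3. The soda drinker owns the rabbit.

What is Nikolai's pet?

With clues 1–2, turtle is impossible for Nikolai's pet.
With clues 1–3, bird, dog, and parrot are impossible for Nikolai's pet.
That leaves rabbit.

rabbit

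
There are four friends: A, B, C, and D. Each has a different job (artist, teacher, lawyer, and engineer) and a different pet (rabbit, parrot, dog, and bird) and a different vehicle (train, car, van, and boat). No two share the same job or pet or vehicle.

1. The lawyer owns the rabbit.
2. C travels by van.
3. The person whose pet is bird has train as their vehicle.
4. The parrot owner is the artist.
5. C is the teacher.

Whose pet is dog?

C

With clues 1–5, A, B, and D are impossible for the one with pet dog.
That leaves C.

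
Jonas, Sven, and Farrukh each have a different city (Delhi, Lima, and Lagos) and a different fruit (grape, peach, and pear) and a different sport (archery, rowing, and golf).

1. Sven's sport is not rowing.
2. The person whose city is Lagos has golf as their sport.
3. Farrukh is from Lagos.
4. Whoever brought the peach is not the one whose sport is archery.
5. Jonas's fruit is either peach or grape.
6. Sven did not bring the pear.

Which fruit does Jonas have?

With clues 1–5, pear is impossible for Jonas's fruit.
With clues 1–6, grape is impossible for Jonas's fruit.
That leaves peach.

peach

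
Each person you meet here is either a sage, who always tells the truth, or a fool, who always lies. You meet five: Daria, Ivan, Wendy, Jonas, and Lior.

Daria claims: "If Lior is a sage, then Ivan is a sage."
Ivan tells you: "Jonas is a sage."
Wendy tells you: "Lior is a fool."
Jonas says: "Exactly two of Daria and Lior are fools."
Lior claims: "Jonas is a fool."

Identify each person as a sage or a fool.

Consider Daria. Suppose Daria is a sage.
Then no assignment of the remaining roles makes every statement match its speaker's type — contradiction.
So Daria is a fool.
Consider Ivan. Suppose Ivan is a sage.
Then Daria's statement comes out true, contradicting Daria being a fool.
So Ivan is a fool.
Consider Wendy. Suppose Wendy is a sage.
Then no assignment of the remaining roles makes every statement match its speaker's type — contradiction.
So Wendy is a fool.
Consider Jonas. Suppose Jonas is a sage.
Then Ivan's statement comes out true, contradicting Ivan being a fool.
So Jonas is a fool.
With that fixed, Lior's statement is true, so Lior is a sage.

Daria: fool, Ivan: fool, Wendy: fool, Jonas: fool, Lior: sage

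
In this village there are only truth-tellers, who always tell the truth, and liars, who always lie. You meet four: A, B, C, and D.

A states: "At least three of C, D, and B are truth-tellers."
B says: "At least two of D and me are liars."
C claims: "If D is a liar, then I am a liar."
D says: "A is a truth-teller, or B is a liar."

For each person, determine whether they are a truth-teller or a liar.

Consider A. Suppose A is a truth-teller.
Then no assignment of the remaining roles makes every statement match its speaker's type — contradiction.
So A is a liar.
Consider B. Suppose B is a truth-teller.
Then B's own statement would have to be true, but it can't be — contradiction.
So B is a liar.
With that fixed, D's statement is true, so D is a truth-teller.
With that fixed, C's statement is true, so C is a truth-teller.

A: liar, B: liar, C: truth-teller, D: truth-teller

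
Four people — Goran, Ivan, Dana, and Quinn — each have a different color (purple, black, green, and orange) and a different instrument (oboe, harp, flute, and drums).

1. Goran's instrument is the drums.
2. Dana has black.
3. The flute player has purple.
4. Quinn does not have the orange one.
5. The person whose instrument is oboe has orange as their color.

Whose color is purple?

With clues 1–2, Dana is impossible for the one with color purple.
With clues 1–3, Goran is impossible for the one with color purple.
With clues 1–5, Ivan is impossible for the one with color purple.
That leaves Quinn.

Quinn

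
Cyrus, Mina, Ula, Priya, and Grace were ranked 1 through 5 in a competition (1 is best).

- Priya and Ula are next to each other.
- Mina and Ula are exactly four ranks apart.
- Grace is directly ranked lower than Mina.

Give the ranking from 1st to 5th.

Mina, Grace, Cyrus, Priya, Ula

From clues 1–2: Mina is in {1,5}.
From clues 1–3: Mina → rank 1, Grace → rank 2, Cyrus → rank 3, Priya → rank 4, Ula → rank 5.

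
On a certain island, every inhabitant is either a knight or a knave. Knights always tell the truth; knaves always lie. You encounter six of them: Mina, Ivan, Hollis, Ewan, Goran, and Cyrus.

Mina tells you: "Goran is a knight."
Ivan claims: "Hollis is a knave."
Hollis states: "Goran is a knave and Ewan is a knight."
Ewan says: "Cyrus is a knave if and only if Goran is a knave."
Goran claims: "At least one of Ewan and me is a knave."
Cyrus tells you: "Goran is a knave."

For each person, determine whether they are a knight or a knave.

Consider Mina. Suppose Mina is a knave.
Then no assignment of the remaining roles makes every statement match its speaker's type — contradiction.
So Mina is a knight.
Consider Ivan. Suppose Ivan is a knave.
Then no assignment of the remaining roles makes every statement match its speaker's type — contradiction.
So Ivan is a knight.
Consider Hollis. Suppose Hollis is a knight.
Then Ivan's statement comes out false, contradicting Ivan being a knight.
So Hollis is a knave.
Consider Ewan. Suppose Ewan is a knight.
Then whichever role Goran has, Goran's statement has the wrong truth value — contradiction.
So Ewan is a knave.
With that fixed, Goran's statement is true, so Goran is a knight.
With that fixed, Cyrus's statement is false, so Cyrus is a knave.

Mina: knight, Ivan: knight, Hollis: knave, Ewan: knave, Goran: knight, Cyrus: knave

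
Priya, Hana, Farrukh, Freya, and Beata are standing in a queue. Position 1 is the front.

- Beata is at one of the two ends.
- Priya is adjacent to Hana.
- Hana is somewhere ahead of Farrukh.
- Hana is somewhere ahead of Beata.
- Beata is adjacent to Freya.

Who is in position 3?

Farrukh

With clue 1, Beata is ruled out for position 3.
With clues 1–5, Freya, Hana, and Priya are ruled out for position 3.
So position 3 is Farrukh.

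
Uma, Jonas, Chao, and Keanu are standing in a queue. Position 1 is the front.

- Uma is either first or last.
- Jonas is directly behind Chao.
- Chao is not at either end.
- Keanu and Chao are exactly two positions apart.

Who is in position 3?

Jonas

With clue 1, Uma is ruled out for position 3.
With clues 1–3, Keanu is ruled out for position 3.
With clues 1–4, Chao is ruled out for position 3.
So position 3 is Jonas.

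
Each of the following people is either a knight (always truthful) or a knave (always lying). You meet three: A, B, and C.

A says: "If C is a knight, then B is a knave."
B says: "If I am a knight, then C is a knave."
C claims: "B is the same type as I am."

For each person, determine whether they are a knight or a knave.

A: knight, B: knight, C: knave

Consider A. Suppose A is a knave.
Then no assignment of the remaining roles makes every statement match its speaker's type — contradiction.
So A is a knight.
Consider B. Suppose B is a knave.
Then B's own statement would have to be false, but it can't be — contradiction.
So B is a knight.
Consider C. Suppose C is a knight.
Then A's statement comes out false, contradicting A being a knight.
So C is a knave.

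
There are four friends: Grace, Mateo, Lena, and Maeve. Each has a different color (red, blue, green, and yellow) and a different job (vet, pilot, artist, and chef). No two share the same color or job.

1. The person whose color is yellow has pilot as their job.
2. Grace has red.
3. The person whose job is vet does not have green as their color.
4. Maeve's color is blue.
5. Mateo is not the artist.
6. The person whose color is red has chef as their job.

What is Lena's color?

green

With clues 1–2, red is impossible for Lena's color.
With clues 1–4, blue is impossible for Lena's color.
With clues 1–6, yellow is impossible for Lena's color.
That leaves green.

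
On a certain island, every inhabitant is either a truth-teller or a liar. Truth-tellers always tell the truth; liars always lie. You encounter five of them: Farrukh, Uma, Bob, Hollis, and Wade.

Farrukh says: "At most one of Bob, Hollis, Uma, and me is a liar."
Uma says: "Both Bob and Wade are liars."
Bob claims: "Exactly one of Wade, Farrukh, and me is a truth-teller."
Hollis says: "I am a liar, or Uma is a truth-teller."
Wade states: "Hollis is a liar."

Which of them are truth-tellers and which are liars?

Consider Farrukh. Suppose Farrukh is a truth-teller.
Then no assignment of the remaining roles makes every statement match its speaker's type — contradiction.
So Farrukh is a liar.
Consider Uma. Suppose Uma is a liar.
Then whichever role Hollis has, Hollis's statement has the wrong truth value — contradiction.
So Uma is a truth-teller.
With that fixed, Hollis's statement is true, so Hollis is a truth-teller.
With that fixed, Wade's statement is false, so Wade is a liar.
Consider Bob. Suppose Bob is a truth-teller.
Then Farrukh's statement comes out true, contradicting Farrukh being a liar.
So Bob is a liar.

Farrukh: liar, Uma: truth-teller, Bob: liar, Hollis: truth-teller, Wade: liar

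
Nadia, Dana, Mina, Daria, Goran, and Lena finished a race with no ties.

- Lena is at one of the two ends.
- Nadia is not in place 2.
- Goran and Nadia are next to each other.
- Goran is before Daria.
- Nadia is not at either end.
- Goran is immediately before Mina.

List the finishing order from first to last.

From clue 1: Lena is in {1,6}.
From clues 1–6: Lena → place 1, Dana → place 2, Nadia → place 3, Goran → place 4, Mina → place 5, Daria → place 6.

Lena, Dana, Nadia, Goran, Mina, Daria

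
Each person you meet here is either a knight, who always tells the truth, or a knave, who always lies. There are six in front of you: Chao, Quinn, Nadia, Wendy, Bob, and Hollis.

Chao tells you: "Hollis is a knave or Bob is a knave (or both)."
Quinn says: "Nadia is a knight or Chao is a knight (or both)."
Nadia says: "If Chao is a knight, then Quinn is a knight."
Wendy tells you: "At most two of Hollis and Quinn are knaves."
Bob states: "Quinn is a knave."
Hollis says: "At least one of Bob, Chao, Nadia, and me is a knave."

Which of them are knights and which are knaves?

Chao: knight, Quinn: knight, Nadia: knight, Wendy: knight, Bob: knave, Hollis: knight

Regardless of anyone's role, Wendy's statement is true, so Wendy is a knight.
Consider Chao. Suppose Chao is a knave.
Then no assignment of the remaining roles makes every statement match its speaker's type — contradiction.
So Chao is a knight.
With that fixed, Quinn's statement is true, so Quinn is a knight.
With that fixed, Nadia's statement is true, so Nadia is a knight.
With that fixed, Bob's statement is false, so Bob is a knave.
With that fixed, Hollis's statement is true, so Hollis is a knight.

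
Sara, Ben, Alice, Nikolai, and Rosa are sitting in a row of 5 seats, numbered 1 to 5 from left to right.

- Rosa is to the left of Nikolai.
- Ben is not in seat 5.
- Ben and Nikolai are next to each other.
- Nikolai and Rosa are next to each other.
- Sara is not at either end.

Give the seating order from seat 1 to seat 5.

Rosa, Nikolai, Ben, Sara, Alice

From clue 1: Nikolai is in {2,3,4,5}.
From clues 1–2: Ben is in {1,2,3,4}.
From clues 1–3: Ben is in {2,3,4}.
From clues 1–4: Ben is in {3,4}.
From clues 1–5: Rosa → seat 1, Nikolai → seat 2, Ben → seat 3, Sara → seat 4, Alice → seat 5.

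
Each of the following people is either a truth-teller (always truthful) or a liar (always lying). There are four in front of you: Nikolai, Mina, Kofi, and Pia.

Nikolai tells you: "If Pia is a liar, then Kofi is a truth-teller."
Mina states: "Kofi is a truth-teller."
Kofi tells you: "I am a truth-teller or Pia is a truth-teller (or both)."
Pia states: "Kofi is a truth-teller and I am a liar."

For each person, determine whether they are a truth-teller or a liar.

Consider Nikolai. Suppose Nikolai is a truth-teller.
Then no assignment of the remaining roles makes every statement match its speaker's type — contradiction.
So Nikolai is a liar.
Consider Mina. Suppose Mina is a truth-teller.
Then no assignment of the remaining roles makes every statement match its speaker's type — contradiction.
So Mina is a liar.
Consider Kofi. Suppose Kofi is a truth-teller.
Then Nikolai's statement comes out true, contradicting Nikolai being a liar.
So Kofi is a liar.
With that fixed, Pia's statement is false, so Pia is a liar.

Nikolai: liar, Mina: liar, Kofi: liar, Pia: liar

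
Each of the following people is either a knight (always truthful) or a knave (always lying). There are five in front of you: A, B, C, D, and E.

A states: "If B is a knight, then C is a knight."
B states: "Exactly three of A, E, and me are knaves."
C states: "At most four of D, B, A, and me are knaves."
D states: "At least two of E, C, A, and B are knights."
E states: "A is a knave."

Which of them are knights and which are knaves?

A: knight, B: knave, C: knight, D: knight, E: knave

Regardless of anyone's role, C's statement is true, so C is a knight.
With that fixed, A's statement is true, so A is a knight.
With that fixed, B's statement is false, so B is a knave.
With that fixed, D's statement is true, so D is a knight.
With that fixed, E's statement is false, so E is a knave.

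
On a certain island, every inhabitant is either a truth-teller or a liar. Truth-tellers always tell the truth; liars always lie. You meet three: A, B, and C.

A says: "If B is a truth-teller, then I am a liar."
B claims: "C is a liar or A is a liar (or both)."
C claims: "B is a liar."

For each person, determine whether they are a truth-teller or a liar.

Consider A. Suppose A is a liar.
Then A's own statement would have to be false, but it can't be — contradiction.
So A is a truth-teller.
Consider B. Suppose B is a truth-teller.
Then A's statement comes out false, contradicting A being a truth-teller.
So B is a liar.
With that fixed, C's statement is true, so C is a truth-teller.

A: truth-teller, B: liar, C: truth-teller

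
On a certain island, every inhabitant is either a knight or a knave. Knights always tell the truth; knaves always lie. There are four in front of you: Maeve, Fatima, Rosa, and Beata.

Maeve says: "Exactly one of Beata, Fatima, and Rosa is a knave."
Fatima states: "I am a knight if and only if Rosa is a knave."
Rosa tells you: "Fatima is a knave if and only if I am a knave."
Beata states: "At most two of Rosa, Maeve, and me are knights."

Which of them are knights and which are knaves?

Maeve: knight, Fatima: knight, Rosa: knave, Beata: knight

Consider Maeve. Suppose Maeve is a knave.
Then no assignment of the remaining roles makes every statement match its speaker's type — contradiction.
So Maeve is a knight.
Consider Fatima. Suppose Fatima is a knave.
Then whichever role Rosa has, Rosa's statement has the wrong truth value — contradiction.
So Fatima is a knight.
Consider Rosa. Suppose Rosa is a knight.
Then Fatima's statement comes out false, contradicting Fatima being a knight.
So Rosa is a knave.
With that fixed, Beata's statement is true, so Beata is a knight.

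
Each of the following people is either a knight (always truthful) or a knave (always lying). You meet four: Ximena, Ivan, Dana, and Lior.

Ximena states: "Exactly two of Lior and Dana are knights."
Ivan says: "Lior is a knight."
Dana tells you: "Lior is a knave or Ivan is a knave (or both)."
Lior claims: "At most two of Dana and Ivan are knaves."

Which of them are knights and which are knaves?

Regardless of anyone's role, Lior's statement is true, so Lior is a knight.
With that fixed, Ivan's statement is true, so Ivan is a knight.
With that fixed, Dana's statement is false, so Dana is a knave.
With that fixed, Ximena's statement is false, so Ximena is a knave.

Ximena: knave, Ivan: knight, Dana: knave, Lior: knight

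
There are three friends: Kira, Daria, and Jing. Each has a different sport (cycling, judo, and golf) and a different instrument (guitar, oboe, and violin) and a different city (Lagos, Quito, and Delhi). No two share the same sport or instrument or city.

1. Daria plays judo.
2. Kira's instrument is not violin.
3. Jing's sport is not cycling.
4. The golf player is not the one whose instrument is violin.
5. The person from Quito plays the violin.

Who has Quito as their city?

With clues 1–5, Jing and Kira are impossible for the one with city Quito.
That leaves Daria.

Daria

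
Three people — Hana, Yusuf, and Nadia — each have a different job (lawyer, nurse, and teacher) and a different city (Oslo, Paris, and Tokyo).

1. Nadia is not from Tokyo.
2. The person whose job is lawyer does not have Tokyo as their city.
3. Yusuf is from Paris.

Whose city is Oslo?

With clues 1–3, Hana and Yusuf are impossible for the one with city Oslo.
That leaves Nadia.

Nadia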